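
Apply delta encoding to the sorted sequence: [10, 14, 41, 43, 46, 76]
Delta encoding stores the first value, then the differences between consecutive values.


First value: 10
Deltas:
  14 - 10 = 4
  41 - 14 = 27
  43 - 41 = 2
  46 - 43 = 3
  76 - 46 = 30


Delta encoded: [10, 4, 27, 2, 3, 30]


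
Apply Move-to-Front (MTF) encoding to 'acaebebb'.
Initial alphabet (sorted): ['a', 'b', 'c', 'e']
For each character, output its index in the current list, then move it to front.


MTF encoding:
'a': index 0 in ['a', 'b', 'c', 'e'] -> ['a', 'b', 'c', 'e']
'c': index 2 in ['a', 'b', 'c', 'e'] -> ['c', 'a', 'b', 'e']
'a': index 1 in ['c', 'a', 'b', 'e'] -> ['a', 'c', 'b', 'e']
'e': index 3 in ['a', 'c', 'b', 'e'] -> ['e', 'a', 'c', 'b']
'b': index 3 in ['e', 'a', 'c', 'b'] -> ['b', 'e', 'a', 'c']
'e': index 1 in ['b', 'e', 'a', 'c'] -> ['e', 'b', 'a', 'c']
'b': index 1 in ['e', 'b', 'a', 'c'] -> ['b', 'e', 'a', 'c']
'b': index 0 in ['b', 'e', 'a', 'c'] -> ['b', 'e', 'a', 'c']


Output: [0, 2, 1, 3, 3, 1, 1, 0]


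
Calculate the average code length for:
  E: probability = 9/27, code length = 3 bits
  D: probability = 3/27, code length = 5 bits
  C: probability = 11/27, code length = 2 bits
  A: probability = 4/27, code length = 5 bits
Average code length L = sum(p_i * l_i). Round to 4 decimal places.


Weighted contributions p_i * l_i:
  E: (9/27) * 3 = 27/27
  D: (3/27) * 5 = 15/27
  C: (11/27) * 2 = 22/27
  A: (4/27) * 5 = 20/27
Sum = (27 + 15 + 22 + 20)/27 = 84/27

L = 84/27 = 3.1111 bits/symbol


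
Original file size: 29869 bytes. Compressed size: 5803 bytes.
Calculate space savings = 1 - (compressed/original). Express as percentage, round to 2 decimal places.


ratio = compressed/original = 5803/29869 = 0.194282
savings = 1 - ratio = 1 - 0.194282 = 0.805718
as a percentage: 0.805718 * 100 = 80.57%

Space savings = 1 - 5803/29869 = 80.57%


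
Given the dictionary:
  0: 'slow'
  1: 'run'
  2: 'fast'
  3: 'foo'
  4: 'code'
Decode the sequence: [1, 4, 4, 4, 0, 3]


Look up each index in the dictionary:
  1 -> 'run'
  4 -> 'code'
  4 -> 'code'
  4 -> 'code'
  0 -> 'slow'
  3 -> 'foo'

Decoded: "run code code code slow foo"


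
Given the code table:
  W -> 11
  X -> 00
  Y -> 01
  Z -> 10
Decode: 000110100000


Decoding:
00 -> X
01 -> Y
10 -> Z
10 -> Z
00 -> X
00 -> X


Result: XYZZXX


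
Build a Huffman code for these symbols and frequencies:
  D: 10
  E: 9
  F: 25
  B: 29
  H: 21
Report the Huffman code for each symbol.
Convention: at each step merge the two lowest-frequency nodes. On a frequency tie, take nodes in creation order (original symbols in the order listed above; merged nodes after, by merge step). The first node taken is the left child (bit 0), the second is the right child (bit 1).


Huffman tree construction:
Step 1: Merge E(9) + D(10) = 19
Step 2: Merge (E+D)(19) + H(21) = 40
Step 3: Merge F(25) + B(29) = 54
Step 4: Merge ((E+D)+H)(40) + (F+B)(54) = 94
Read each symbol's code off the tree from the root (left child = 0, right child = 1).

Codes:
  D: 001 (length 3)
  E: 000 (length 3)
  F: 10 (length 2)
  B: 11 (length 2)
  H: 01 (length 2)
Average code length: 207/94 = 2.2021 bits/symbol


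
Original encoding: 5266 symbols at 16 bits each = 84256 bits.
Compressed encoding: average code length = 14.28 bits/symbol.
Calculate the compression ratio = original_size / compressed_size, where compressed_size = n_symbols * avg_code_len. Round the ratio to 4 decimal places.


original_size = n_symbols * orig_bits = 5266 * 16 = 84256 bits
compressed_size = n_symbols * avg_code_len = 5266 * 14.28 = 75198.48 bits
ratio = original_size / compressed_size = 84256 / 75198.48 = 1.1204

Compression ratio = 1.1204


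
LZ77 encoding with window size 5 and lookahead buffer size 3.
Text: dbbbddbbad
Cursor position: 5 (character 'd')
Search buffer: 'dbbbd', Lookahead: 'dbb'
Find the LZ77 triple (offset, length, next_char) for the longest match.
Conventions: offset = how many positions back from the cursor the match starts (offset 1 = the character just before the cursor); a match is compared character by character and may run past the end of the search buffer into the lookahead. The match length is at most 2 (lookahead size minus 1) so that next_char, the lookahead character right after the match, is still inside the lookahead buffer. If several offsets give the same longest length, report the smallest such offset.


Try each offset into the search buffer:
  offset=1 (pos 4, char 'd'): match length 1
  offset=2 (pos 3, char 'b'): match length 0
  offset=3 (pos 2, char 'b'): match length 0
  offset=4 (pos 1, char 'b'): match length 0
  offset=5 (pos 0, char 'd'): match length 2
Longest match has length 2 at offset 5.
next_char = character at position 5 + 2 = 7 -> 'b'

Best match: offset=5, length=2 (matching 'db' starting at position 0)
LZ77 triple: (5, 2, 'b')


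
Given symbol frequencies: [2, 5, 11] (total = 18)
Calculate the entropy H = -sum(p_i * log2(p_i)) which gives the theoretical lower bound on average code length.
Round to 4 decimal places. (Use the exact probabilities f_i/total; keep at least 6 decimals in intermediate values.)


Per-symbol terms -p_i * log2(p_i) with p_i = f_i/18:
  p = 2/18 = 0.111111: log2(p) = -3.169925, -p*log2(p) = 0.352214
  p = 5/18 = 0.277778: log2(p) = -1.847997, -p*log2(p) = 0.513332
  p = 11/18 = 0.611111: log2(p) = -0.710493, -p*log2(p) = 0.434190
H = 0.352214 + 0.513332 + 0.434190 = 1.299736

H = 1.2997 bits/symbol


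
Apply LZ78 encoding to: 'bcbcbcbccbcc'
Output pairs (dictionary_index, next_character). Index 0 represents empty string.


LZ78 encoding steps:
Dictionary: {0: ''}
Step 1: w='' (idx 0), next='b' -> output (0, 'b'), add 'b' as idx 1
Step 2: w='' (idx 0), next='c' -> output (0, 'c'), add 'c' as idx 2
Step 3: w='b' (idx 1), next='c' -> output (1, 'c'), add 'bc' as idx 3
Step 4: w='bc' (idx 3), next='b' -> output (3, 'b'), add 'bcb' as idx 4
Step 5: w='c' (idx 2), next='c' -> output (2, 'c'), add 'cc' as idx 5
Step 6: w='bc' (idx 3), next='c' -> output (3, 'c'), add 'bcc' as idx 6


Encoded: [(0, 'b'), (0, 'c'), (1, 'c'), (3, 'b'), (2, 'c'), (3, 'c')]


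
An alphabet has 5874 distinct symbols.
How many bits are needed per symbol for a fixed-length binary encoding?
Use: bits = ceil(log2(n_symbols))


log2(5874) = 12.5201
Bracket: 2^12 = 4096 < 5874 <= 2^13 = 8192
So ceil(log2(5874)) = 13

bits = ceil(log2(5874)) = ceil(12.5201) = 13 bits


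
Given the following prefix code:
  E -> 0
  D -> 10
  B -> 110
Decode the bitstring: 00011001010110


Decoding step by step:
Bits 0 -> E
Bits 0 -> E
Bits 0 -> E
Bits 110 -> B
Bits 0 -> E
Bits 10 -> D
Bits 10 -> D
Bits 110 -> B


Decoded message: EEEBEDDB


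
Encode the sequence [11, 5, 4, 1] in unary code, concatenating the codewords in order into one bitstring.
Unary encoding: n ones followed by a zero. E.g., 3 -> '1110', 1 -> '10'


Encode each number as n ones followed by a terminating 0:
  11 -> 111111111110 (12 bits)
  5 -> 111110 (6 bits)
  4 -> 11110 (5 bits)
  1 -> 10 (2 bits)
Total length = 12 + 6 + 5 + 2 = 25 bits.

Unary([11, 5, 4, 1]) = 1111111111101111101111010 (25 bits)


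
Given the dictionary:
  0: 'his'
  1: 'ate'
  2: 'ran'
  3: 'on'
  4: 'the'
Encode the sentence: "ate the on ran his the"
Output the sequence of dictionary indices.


Look up each word in the dictionary:
  'ate' -> 1
  'the' -> 4
  'on' -> 3
  'ran' -> 2
  'his' -> 0
  'the' -> 4

Encoded: [1, 4, 3, 2, 0, 4]


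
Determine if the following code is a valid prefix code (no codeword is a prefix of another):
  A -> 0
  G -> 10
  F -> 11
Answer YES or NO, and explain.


Checking each pair (does one codeword prefix another?):
  A='0' vs G='10': no prefix
  A='0' vs F='11': no prefix
  G='10' vs A='0': no prefix
  G='10' vs F='11': no prefix
  F='11' vs A='0': no prefix
  F='11' vs G='10': no prefix
No violation found over all pairs.

YES -- this is a valid prefix code. No codeword is a prefix of any other codeword.


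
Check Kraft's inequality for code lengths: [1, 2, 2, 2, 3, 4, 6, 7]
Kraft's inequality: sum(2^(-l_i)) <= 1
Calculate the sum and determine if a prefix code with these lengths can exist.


Sum = 2^(-1) + 2^(-2) + 2^(-2) + 2^(-2) + 2^(-3) + 2^(-4) + 2^(-6) + 2^(-7)
    = 0.5 + 0.25 + 0.25 + 0.25 + 0.125 + 0.0625 + 0.015625 + 0.0078125
    = 187/128 = 1.4609375
Since 1.4609375 > 1, Kraft's inequality is NOT satisfied.
A prefix code with these lengths CANNOT exist.

Kraft sum = 1.4609375. Not satisfied.


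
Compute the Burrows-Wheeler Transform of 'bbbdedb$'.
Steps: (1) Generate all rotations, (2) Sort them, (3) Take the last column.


Rotations (sorted):
  0: $bbbdedb -> last char: b
  1: b$bbbded -> last char: d
  2: bbbdedb$ -> last char: $
  3: bbdedb$b -> last char: b
  4: bdedb$bb -> last char: b
  5: db$bbbde -> last char: e
  6: dedb$bbb -> last char: b
  7: edb$bbbd -> last char: d


BWT = bd$bbebd


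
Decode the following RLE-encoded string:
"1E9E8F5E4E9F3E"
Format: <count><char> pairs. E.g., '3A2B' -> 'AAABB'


Expanding each <count><char> pair:
  1E -> 'E'
  9E -> 'EEEEEEEEE'
  8F -> 'FFFFFFFF'
  5E -> 'EEEEE'
  4E -> 'EEEE'
  9F -> 'FFFFFFFFF'
  3E -> 'EEE'

Decoded = EEEEEEEEEEFFFFFFFFEEEEEEEEEFFFFFFFFFEEE


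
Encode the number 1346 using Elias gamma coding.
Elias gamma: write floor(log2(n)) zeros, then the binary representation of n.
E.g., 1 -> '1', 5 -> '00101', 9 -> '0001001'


num_bits = floor(log2(1346)) + 1 = 11
leading_zeros = num_bits - 1 = 10
binary(1346) = 10101000010

Elias gamma(1346) = '0000000000' + '10101000010' = 000000000010101000010 (21 bits)


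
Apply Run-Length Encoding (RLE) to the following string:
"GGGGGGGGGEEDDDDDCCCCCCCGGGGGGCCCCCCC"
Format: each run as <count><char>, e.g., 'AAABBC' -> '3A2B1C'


Scanning runs left to right:
  i=0: run of 'G' x 9 -> '9G'
  i=9: run of 'E' x 2 -> '2E'
  i=11: run of 'D' x 5 -> '5D'
  i=16: run of 'C' x 7 -> '7C'
  i=23: run of 'G' x 6 -> '6G'
  i=29: run of 'C' x 7 -> '7C'

RLE = 9G2E5D7C6G7C


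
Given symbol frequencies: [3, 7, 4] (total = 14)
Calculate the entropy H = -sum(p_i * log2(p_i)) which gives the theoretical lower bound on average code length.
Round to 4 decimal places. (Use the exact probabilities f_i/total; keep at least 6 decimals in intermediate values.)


Per-symbol terms -p_i * log2(p_i) with p_i = f_i/14:
  p = 3/14 = 0.214286: log2(p) = -2.222392, -p*log2(p) = 0.476227
  p = 7/14 = 0.500000: log2(p) = -1.000000, -p*log2(p) = 0.500000
  p = 4/14 = 0.285714: log2(p) = -1.807355, -p*log2(p) = 0.516387
H = 0.476227 + 0.500000 + 0.516387 = 1.492614

H = 1.4926 bits/symbol


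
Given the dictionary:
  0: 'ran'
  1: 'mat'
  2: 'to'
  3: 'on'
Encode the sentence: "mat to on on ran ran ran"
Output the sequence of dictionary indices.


Look up each word in the dictionary:
  'mat' -> 1
  'to' -> 2
  'on' -> 3
  'on' -> 3
  'ran' -> 0
  'ran' -> 0
  'ran' -> 0

Encoded: [1, 2, 3, 3, 0, 0, 0]


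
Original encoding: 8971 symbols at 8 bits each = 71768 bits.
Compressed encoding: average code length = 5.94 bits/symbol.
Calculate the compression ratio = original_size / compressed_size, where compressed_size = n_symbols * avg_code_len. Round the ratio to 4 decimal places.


original_size = n_symbols * orig_bits = 8971 * 8 = 71768 bits
compressed_size = n_symbols * avg_code_len = 8971 * 5.94 = 53287.74 bits
ratio = original_size / compressed_size = 71768 / 53287.74 = 1.3468

Compression ratio = 1.3468


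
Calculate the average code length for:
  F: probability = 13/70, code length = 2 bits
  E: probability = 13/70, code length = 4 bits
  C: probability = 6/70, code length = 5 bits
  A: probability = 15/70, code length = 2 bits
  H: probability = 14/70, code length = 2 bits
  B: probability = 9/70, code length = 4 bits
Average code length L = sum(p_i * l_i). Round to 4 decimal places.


Weighted contributions p_i * l_i:
  F: (13/70) * 2 = 26/70
  E: (13/70) * 4 = 52/70
  C: (6/70) * 5 = 30/70
  A: (15/70) * 2 = 30/70
  H: (14/70) * 2 = 28/70
  B: (9/70) * 4 = 36/70
Sum = (26 + 52 + 30 + 30 + 28 + 36)/70 = 202/70

L = 202/70 = 2.8857 bits/symbol


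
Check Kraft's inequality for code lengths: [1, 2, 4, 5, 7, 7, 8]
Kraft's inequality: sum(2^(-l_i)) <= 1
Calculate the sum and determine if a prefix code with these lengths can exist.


Sum = 2^(-1) + 2^(-2) + 2^(-4) + 2^(-5) + 2^(-7) + 2^(-7) + 2^(-8)
    = 0.5 + 0.25 + 0.0625 + 0.03125 + 0.0078125 + 0.0078125 + 0.00390625
    = 221/256 = 0.86328125
Since 0.86328125 <= 1, Kraft's inequality IS satisfied.
A prefix code with these lengths CAN exist.

Kraft sum = 0.86328125. Satisfied.


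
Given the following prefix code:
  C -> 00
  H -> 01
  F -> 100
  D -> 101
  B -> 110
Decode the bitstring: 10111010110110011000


Decoding step by step:
Bits 101 -> D
Bits 110 -> B
Bits 101 -> D
Bits 101 -> D
Bits 100 -> F
Bits 110 -> B
Bits 00 -> C


Decoded message: DBDDFBC


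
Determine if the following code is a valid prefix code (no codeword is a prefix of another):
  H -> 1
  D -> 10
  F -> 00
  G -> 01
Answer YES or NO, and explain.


Checking each pair (does one codeword prefix another?):
  H='1' vs D='10': prefix -- VIOLATION

NO -- this is NOT a valid prefix code. H (1) is a prefix of D (10).


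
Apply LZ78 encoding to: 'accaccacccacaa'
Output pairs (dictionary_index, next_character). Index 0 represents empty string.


LZ78 encoding steps:
Dictionary: {0: ''}
Step 1: w='' (idx 0), next='a' -> output (0, 'a'), add 'a' as idx 1
Step 2: w='' (idx 0), next='c' -> output (0, 'c'), add 'c' as idx 2
Step 3: w='c' (idx 2), next='a' -> output (2, 'a'), add 'ca' as idx 3
Step 4: w='c' (idx 2), next='c' -> output (2, 'c'), add 'cc' as idx 4
Step 5: w='a' (idx 1), next='c' -> output (1, 'c'), add 'ac' as idx 5
Step 6: w='cc' (idx 4), next='a' -> output (4, 'a'), add 'cca' as idx 6
Step 7: w='ca' (idx 3), next='a' -> output (3, 'a'), add 'caa' as idx 7


Encoded: [(0, 'a'), (0, 'c'), (2, 'a'), (2, 'c'), (1, 'c'), (4, 'a'), (3, 'a')]


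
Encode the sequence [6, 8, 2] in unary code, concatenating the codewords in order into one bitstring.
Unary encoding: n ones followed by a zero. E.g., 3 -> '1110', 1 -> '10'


Encode each number as n ones followed by a terminating 0:
  6 -> 1111110 (7 bits)
  8 -> 111111110 (9 bits)
  2 -> 110 (3 bits)
Total length = 7 + 9 + 3 = 19 bits.

Unary([6, 8, 2]) = 1111110111111110110 (19 bits)


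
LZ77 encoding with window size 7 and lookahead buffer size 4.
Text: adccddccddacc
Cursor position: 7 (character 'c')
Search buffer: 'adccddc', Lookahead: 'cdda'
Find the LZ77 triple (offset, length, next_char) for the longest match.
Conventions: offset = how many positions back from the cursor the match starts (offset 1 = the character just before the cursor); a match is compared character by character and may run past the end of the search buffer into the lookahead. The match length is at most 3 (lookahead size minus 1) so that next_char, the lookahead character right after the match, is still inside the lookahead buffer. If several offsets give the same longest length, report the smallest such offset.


Try each offset into the search buffer:
  offset=1 (pos 6, char 'c'): match length 1
  offset=2 (pos 5, char 'd'): match length 0
  offset=3 (pos 4, char 'd'): match length 0
  offset=4 (pos 3, char 'c'): match length 3
  offset=5 (pos 2, char 'c'): match length 1
  offset=6 (pos 1, char 'd'): match length 0
  offset=7 (pos 0, char 'a'): match length 0
Longest match has length 3 at offset 4.
next_char = character at position 7 + 3 = 10 -> 'a'

Best match: offset=4, length=3 (matching 'cdd' starting at position 3)
LZ77 triple: (4, 3, 'a')


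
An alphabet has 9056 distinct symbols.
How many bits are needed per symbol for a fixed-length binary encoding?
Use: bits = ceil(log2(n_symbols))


log2(9056) = 13.1447
Bracket: 2^13 = 8192 < 9056 <= 2^14 = 16384
So ceil(log2(9056)) = 14

bits = ceil(log2(9056)) = ceil(13.1447) = 14 bits


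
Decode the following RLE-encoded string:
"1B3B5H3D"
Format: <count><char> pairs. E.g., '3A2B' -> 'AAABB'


Expanding each <count><char> pair:
  1B -> 'B'
  3B -> 'BBB'
  5H -> 'HHHHH'
  3D -> 'DDD'

Decoded = BBBBHHHHHDDD


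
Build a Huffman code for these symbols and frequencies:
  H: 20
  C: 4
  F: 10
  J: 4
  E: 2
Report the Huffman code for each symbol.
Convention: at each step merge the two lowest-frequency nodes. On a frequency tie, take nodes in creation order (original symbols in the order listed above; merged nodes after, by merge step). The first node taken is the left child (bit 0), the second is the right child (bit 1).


Huffman tree construction:
Step 1: Merge E(2) + C(4) = 6
Step 2: Merge J(4) + (E+C)(6) = 10
Step 3: Merge F(10) + (J+(E+C))(10) = 20
Step 4: Merge H(20) + (F+(J+(E+C)))(20) = 40
Read each symbol's code off the tree from the root (left child = 0, right child = 1).

Codes:
  H: 0 (length 1)
  C: 1111 (length 4)
  F: 10 (length 2)
  J: 110 (length 3)
  E: 1110 (length 4)
Average code length: 76/40 = 1.9000 bits/symbol


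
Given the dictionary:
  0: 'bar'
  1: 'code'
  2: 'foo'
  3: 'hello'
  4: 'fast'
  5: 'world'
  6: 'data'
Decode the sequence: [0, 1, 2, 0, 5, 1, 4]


Look up each index in the dictionary:
  0 -> 'bar'
  1 -> 'code'
  2 -> 'foo'
  0 -> 'bar'
  5 -> 'world'
  1 -> 'code'
  4 -> 'fast'

Decoded: "bar code foo bar world code fast"


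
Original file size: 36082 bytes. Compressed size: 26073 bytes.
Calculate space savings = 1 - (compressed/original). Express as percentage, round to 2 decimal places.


ratio = compressed/original = 26073/36082 = 0.722604
savings = 1 - ratio = 1 - 0.722604 = 0.277396
as a percentage: 0.277396 * 100 = 27.74%

Space savings = 1 - 26073/36082 = 27.74%


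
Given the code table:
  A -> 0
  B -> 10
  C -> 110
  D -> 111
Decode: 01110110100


Decoding:
0 -> A
111 -> D
0 -> A
110 -> C
10 -> B
0 -> A


Result: ADACBA


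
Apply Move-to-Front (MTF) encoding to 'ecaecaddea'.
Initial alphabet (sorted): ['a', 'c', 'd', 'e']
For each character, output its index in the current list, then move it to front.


MTF encoding:
'e': index 3 in ['a', 'c', 'd', 'e'] -> ['e', 'a', 'c', 'd']
'c': index 2 in ['e', 'a', 'c', 'd'] -> ['c', 'e', 'a', 'd']
'a': index 2 in ['c', 'e', 'a', 'd'] -> ['a', 'c', 'e', 'd']
'e': index 2 in ['a', 'c', 'e', 'd'] -> ['e', 'a', 'c', 'd']
'c': index 2 in ['e', 'a', 'c', 'd'] -> ['c', 'e', 'a', 'd']
'a': index 2 in ['c', 'e', 'a', 'd'] -> ['a', 'c', 'e', 'd']
'd': index 3 in ['a', 'c', 'e', 'd'] -> ['d', 'a', 'c', 'e']
'd': index 0 in ['d', 'a', 'c', 'e'] -> ['d', 'a', 'c', 'e']
'e': index 3 in ['d', 'a', 'c', 'e'] -> ['e', 'd', 'a', 'c']
'a': index 2 in ['e', 'd', 'a', 'c'] -> ['a', 'e', 'd', 'c']


Output: [3, 2, 2, 2, 2, 2, 3, 0, 3, 2]


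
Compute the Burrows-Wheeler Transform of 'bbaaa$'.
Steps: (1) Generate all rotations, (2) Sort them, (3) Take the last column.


Rotations (sorted):
  0: $bbaaa -> last char: a
  1: a$bbaa -> last char: a
  2: aa$bba -> last char: a
  3: aaa$bb -> last char: b
  4: baaa$b -> last char: b
  5: bbaaa$ -> last char: $


BWT = aaabb$


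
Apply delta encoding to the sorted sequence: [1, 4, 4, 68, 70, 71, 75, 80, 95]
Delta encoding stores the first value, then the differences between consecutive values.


First value: 1
Deltas:
  4 - 1 = 3
  4 - 4 = 0
  68 - 4 = 64
  70 - 68 = 2
  71 - 70 = 1
  75 - 71 = 4
  80 - 75 = 5
  95 - 80 = 15


Delta encoded: [1, 3, 0, 64, 2, 1, 4, 5, 15]


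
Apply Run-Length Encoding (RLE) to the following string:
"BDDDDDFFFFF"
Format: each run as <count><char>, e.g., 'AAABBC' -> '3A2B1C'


Scanning runs left to right:
  i=0: run of 'B' x 1 -> '1B'
  i=1: run of 'D' x 5 -> '5D'
  i=6: run of 'F' x 5 -> '5F'

RLE = 1B5D5F


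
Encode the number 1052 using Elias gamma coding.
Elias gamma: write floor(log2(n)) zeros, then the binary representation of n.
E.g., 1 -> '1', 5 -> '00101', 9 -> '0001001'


num_bits = floor(log2(1052)) + 1 = 11
leading_zeros = num_bits - 1 = 10
binary(1052) = 10000011100

Elias gamma(1052) = '0000000000' + '10000011100' = 000000000010000011100 (21 bits)


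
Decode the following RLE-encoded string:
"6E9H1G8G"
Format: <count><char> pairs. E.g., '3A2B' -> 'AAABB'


Expanding each <count><char> pair:
  6E -> 'EEEEEE'
  9H -> 'HHHHHHHHH'
  1G -> 'G'
  8G -> 'GGGGGGGG'

Decoded = EEEEEEHHHHHHHHHGGGGGGGGG


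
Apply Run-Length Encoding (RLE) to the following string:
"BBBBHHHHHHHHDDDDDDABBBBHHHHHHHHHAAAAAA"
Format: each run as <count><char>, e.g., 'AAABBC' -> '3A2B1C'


Scanning runs left to right:
  i=0: run of 'B' x 4 -> '4B'
  i=4: run of 'H' x 8 -> '8H'
  i=12: run of 'D' x 6 -> '6D'
  i=18: run of 'A' x 1 -> '1A'
  i=19: run of 'B' x 4 -> '4B'
  i=23: run of 'H' x 9 -> '9H'
  i=32: run of 'A' x 6 -> '6A'

RLE = 4B8H6D1A4B9H6A


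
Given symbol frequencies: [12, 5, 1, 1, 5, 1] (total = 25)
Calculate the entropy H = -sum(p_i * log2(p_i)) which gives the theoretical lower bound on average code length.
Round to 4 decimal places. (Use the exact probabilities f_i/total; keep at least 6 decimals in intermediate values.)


Per-symbol terms -p_i * log2(p_i) with p_i = f_i/25:
  p = 12/25 = 0.480000: log2(p) = -1.058894, -p*log2(p) = 0.508269
  p = 5/25 = 0.200000: log2(p) = -2.321928, -p*log2(p) = 0.464386
  p = 1/25 = 0.040000: log2(p) = -4.643856, -p*log2(p) = 0.185754
  p = 1/25 = 0.040000: log2(p) = -4.643856, -p*log2(p) = 0.185754
  p = 5/25 = 0.200000: log2(p) = -2.321928, -p*log2(p) = 0.464386
  p = 1/25 = 0.040000: log2(p) = -4.643856, -p*log2(p) = 0.185754
H = 0.508269 + 0.464386 + 0.185754 + 0.185754 + 0.464386 + 0.185754 = 1.994303

H = 1.9943 bits/symbol


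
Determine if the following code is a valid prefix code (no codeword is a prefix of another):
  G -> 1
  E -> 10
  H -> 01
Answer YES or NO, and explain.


Checking each pair (does one codeword prefix another?):
  G='1' vs E='10': prefix -- VIOLATION

NO -- this is NOT a valid prefix code. G (1) is a prefix of E (10).


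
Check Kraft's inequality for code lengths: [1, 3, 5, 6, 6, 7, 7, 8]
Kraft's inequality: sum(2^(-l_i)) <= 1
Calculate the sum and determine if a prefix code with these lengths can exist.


Sum = 2^(-1) + 2^(-3) + 2^(-5) + 2^(-6) + 2^(-6) + 2^(-7) + 2^(-7) + 2^(-8)
    = 0.5 + 0.125 + 0.03125 + 0.015625 + 0.015625 + 0.0078125 + 0.0078125 + 0.00390625
    = 181/256 = 0.70703125
Since 0.70703125 <= 1, Kraft's inequality IS satisfied.
A prefix code with these lengths CAN exist.

Kraft sum = 0.70703125. Satisfied.


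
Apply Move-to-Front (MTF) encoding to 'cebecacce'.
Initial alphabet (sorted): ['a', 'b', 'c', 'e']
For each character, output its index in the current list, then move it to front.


MTF encoding:
'c': index 2 in ['a', 'b', 'c', 'e'] -> ['c', 'a', 'b', 'e']
'e': index 3 in ['c', 'a', 'b', 'e'] -> ['e', 'c', 'a', 'b']
'b': index 3 in ['e', 'c', 'a', 'b'] -> ['b', 'e', 'c', 'a']
'e': index 1 in ['b', 'e', 'c', 'a'] -> ['e', 'b', 'c', 'a']
'c': index 2 in ['e', 'b', 'c', 'a'] -> ['c', 'e', 'b', 'a']
'a': index 3 in ['c', 'e', 'b', 'a'] -> ['a', 'c', 'e', 'b']
'c': index 1 in ['a', 'c', 'e', 'b'] -> ['c', 'a', 'e', 'b']
'c': index 0 in ['c', 'a', 'e', 'b'] -> ['c', 'a', 'e', 'b']
'e': index 2 in ['c', 'a', 'e', 'b'] -> ['e', 'c', 'a', 'b']


Output: [2, 3, 3, 1, 2, 3, 1, 0, 2]


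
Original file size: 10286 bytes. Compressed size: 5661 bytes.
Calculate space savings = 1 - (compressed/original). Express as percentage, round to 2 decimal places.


ratio = compressed/original = 5661/10286 = 0.55036
savings = 1 - ratio = 1 - 0.55036 = 0.44964
as a percentage: 0.44964 * 100 = 44.96%

Space savings = 1 - 5661/10286 = 44.96%


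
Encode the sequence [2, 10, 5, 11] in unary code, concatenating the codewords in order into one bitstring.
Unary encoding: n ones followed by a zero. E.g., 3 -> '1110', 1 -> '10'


Encode each number as n ones followed by a terminating 0:
  2 -> 110 (3 bits)
  10 -> 11111111110 (11 bits)
  5 -> 111110 (6 bits)
  11 -> 111111111110 (12 bits)
Total length = 3 + 11 + 6 + 12 = 32 bits.

Unary([2, 10, 5, 11]) = 11011111111110111110111111111110 (32 bits)


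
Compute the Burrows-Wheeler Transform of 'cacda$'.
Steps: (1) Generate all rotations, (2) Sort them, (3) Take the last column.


Rotations (sorted):
  0: $cacda -> last char: a
  1: a$cacd -> last char: d
  2: acda$c -> last char: c
  3: cacda$ -> last char: $
  4: cda$ca -> last char: a
  5: da$cac -> last char: c


BWT = adc$ac


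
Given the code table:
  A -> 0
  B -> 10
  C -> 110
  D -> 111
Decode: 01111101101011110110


Decoding:
0 -> A
111 -> D
110 -> C
110 -> C
10 -> B
111 -> D
10 -> B
110 -> C


Result: ADCCBDBC


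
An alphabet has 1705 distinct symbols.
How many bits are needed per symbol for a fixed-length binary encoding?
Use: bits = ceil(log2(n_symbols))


log2(1705) = 10.7356
Bracket: 2^10 = 1024 < 1705 <= 2^11 = 2048
So ceil(log2(1705)) = 11

bits = ceil(log2(1705)) = ceil(10.7356) = 11 bits


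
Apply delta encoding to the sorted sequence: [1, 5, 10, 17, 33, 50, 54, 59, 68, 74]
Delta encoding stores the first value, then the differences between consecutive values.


First value: 1
Deltas:
  5 - 1 = 4
  10 - 5 = 5
  17 - 10 = 7
  33 - 17 = 16
  50 - 33 = 17
  54 - 50 = 4
  59 - 54 = 5
  68 - 59 = 9
  74 - 68 = 6


Delta encoded: [1, 4, 5, 7, 16, 17, 4, 5, 9, 6]


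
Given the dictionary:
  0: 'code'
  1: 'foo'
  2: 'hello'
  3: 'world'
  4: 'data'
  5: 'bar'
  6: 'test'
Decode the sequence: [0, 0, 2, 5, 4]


Look up each index in the dictionary:
  0 -> 'code'
  0 -> 'code'
  2 -> 'hello'
  5 -> 'bar'
  4 -> 'data'

Decoded: "code code hello bar data"


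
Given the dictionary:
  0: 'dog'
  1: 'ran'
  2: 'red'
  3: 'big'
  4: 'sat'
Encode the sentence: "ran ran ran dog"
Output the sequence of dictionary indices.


Look up each word in the dictionary:
  'ran' -> 1
  'ran' -> 1
  'ran' -> 1
  'dog' -> 0

Encoded: [1, 1, 1, 0]


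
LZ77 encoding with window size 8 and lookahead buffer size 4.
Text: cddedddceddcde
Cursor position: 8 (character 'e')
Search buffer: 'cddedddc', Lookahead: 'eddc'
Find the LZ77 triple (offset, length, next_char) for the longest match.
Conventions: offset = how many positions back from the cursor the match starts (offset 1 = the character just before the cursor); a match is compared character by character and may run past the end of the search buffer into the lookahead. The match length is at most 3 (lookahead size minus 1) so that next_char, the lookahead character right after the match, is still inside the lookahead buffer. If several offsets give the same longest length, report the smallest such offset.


Try each offset into the search buffer:
  offset=1 (pos 7, char 'c'): match length 0
  offset=2 (pos 6, char 'd'): match length 0
  offset=3 (pos 5, char 'd'): match length 0
  offset=4 (pos 4, char 'd'): match length 0
  offset=5 (pos 3, char 'e'): match length 3
  offset=6 (pos 2, char 'd'): match length 0
  offset=7 (pos 1, char 'd'): match length 0
  offset=8 (pos 0, char 'c'): match length 0
Longest match has length 3 at offset 5.
next_char = character at position 8 + 3 = 11 -> 'c'

Best match: offset=5, length=3 (matching 'edd' starting at position 3)
LZ77 triple: (5, 3, 'c')


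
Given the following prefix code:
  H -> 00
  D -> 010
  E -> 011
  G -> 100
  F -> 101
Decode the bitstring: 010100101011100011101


Decoding step by step:
Bits 010 -> D
Bits 100 -> G
Bits 101 -> F
Bits 011 -> E
Bits 100 -> G
Bits 011 -> E
Bits 101 -> F


Decoded message: DGFEGEF


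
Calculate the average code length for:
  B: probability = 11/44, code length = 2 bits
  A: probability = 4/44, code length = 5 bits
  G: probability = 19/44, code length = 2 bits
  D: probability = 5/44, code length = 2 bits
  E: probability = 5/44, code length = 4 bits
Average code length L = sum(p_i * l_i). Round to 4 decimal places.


Weighted contributions p_i * l_i:
  B: (11/44) * 2 = 22/44
  A: (4/44) * 5 = 20/44
  G: (19/44) * 2 = 38/44
  D: (5/44) * 2 = 10/44
  E: (5/44) * 4 = 20/44
Sum = (22 + 20 + 38 + 10 + 20)/44 = 110/44

L = 110/44 = 2.5000 bits/symbol


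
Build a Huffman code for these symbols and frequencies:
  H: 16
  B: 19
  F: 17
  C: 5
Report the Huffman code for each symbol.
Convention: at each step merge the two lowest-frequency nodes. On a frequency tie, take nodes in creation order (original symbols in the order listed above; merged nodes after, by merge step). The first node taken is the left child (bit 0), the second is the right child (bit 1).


Huffman tree construction:
Step 1: Merge C(5) + H(16) = 21
Step 2: Merge F(17) + B(19) = 36
Step 3: Merge (C+H)(21) + (F+B)(36) = 57
Read each symbol's code off the tree from the root (left child = 0, right child = 1).

Codes:
  H: 01 (length 2)
  B: 11 (length 2)
  F: 10 (length 2)
  C: 00 (length 2)
Average code length: 114/57 = 2.0000 bits/symbol


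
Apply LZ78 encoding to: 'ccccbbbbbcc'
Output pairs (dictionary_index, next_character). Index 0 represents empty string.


LZ78 encoding steps:
Dictionary: {0: ''}
Step 1: w='' (idx 0), next='c' -> output (0, 'c'), add 'c' as idx 1
Step 2: w='c' (idx 1), next='c' -> output (1, 'c'), add 'cc' as idx 2
Step 3: w='c' (idx 1), next='b' -> output (1, 'b'), add 'cb' as idx 3
Step 4: w='' (idx 0), next='b' -> output (0, 'b'), add 'b' as idx 4
Step 5: w='b' (idx 4), next='b' -> output (4, 'b'), add 'bb' as idx 5
Step 6: w='b' (idx 4), next='c' -> output (4, 'c'), add 'bc' as idx 6
Step 7: w='c' (idx 1), end of input -> output (1, '')


Encoded: [(0, 'c'), (1, 'c'), (1, 'b'), (0, 'b'), (4, 'b'), (4, 'c'), (1, '')]


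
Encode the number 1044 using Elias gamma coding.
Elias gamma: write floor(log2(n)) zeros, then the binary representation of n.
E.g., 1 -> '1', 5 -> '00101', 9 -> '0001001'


num_bits = floor(log2(1044)) + 1 = 11
leading_zeros = num_bits - 1 = 10
binary(1044) = 10000010100

Elias gamma(1044) = '0000000000' + '10000010100' = 000000000010000010100 (21 bits)


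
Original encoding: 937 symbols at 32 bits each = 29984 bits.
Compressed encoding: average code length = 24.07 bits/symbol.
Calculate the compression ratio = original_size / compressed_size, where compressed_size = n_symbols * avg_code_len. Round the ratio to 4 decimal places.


original_size = n_symbols * orig_bits = 937 * 32 = 29984 bits
compressed_size = n_symbols * avg_code_len = 937 * 24.07 = 22553.59 bits
ratio = original_size / compressed_size = 29984 / 22553.59 = 1.3295

Compression ratio = 1.3295


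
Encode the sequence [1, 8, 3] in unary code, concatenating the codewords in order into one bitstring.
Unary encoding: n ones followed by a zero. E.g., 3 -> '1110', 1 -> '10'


Encode each number as n ones followed by a terminating 0:
  1 -> 10 (2 bits)
  8 -> 111111110 (9 bits)
  3 -> 1110 (4 bits)
Total length = 2 + 9 + 4 = 15 bits.

Unary([1, 8, 3]) = 101111111101110 (15 bits)


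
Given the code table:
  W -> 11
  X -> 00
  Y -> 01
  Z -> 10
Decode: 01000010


Decoding:
01 -> Y
00 -> X
00 -> X
10 -> Z


Result: YXXZ


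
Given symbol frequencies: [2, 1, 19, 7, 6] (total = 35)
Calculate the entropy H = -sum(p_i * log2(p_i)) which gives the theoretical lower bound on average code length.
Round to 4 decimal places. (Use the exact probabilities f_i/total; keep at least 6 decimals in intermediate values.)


Per-symbol terms -p_i * log2(p_i) with p_i = f_i/35:
  p = 2/35 = 0.057143: log2(p) = -4.129283, -p*log2(p) = 0.235959
  p = 1/35 = 0.028571: log2(p) = -5.129283, -p*log2(p) = 0.146551
  p = 19/35 = 0.542857: log2(p) = -0.881356, -p*log2(p) = 0.478450
  p = 7/35 = 0.200000: log2(p) = -2.321928, -p*log2(p) = 0.464386
  p = 6/35 = 0.171429: log2(p) = -2.544321, -p*log2(p) = 0.436169
H = 0.235959 + 0.146551 + 0.478450 + 0.464386 + 0.436169 = 1.761515

H = 1.7615 bits/symbol


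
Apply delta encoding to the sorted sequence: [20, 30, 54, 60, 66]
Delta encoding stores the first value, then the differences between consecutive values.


First value: 20
Deltas:
  30 - 20 = 10
  54 - 30 = 24
  60 - 54 = 6
  66 - 60 = 6


Delta encoded: [20, 10, 24, 6, 6]


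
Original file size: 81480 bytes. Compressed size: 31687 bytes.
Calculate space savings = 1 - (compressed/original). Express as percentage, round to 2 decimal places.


ratio = compressed/original = 31687/81480 = 0.388893
savings = 1 - ratio = 1 - 0.388893 = 0.611107
as a percentage: 0.611107 * 100 = 61.11%

Space savings = 1 - 31687/81480 = 61.11%


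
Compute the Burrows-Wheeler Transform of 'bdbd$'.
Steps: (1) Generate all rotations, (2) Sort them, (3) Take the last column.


Rotations (sorted):
  0: $bdbd -> last char: d
  1: bd$bd -> last char: d
  2: bdbd$ -> last char: $
  3: d$bdb -> last char: b
  4: dbd$b -> last char: b


BWT = dd$bb


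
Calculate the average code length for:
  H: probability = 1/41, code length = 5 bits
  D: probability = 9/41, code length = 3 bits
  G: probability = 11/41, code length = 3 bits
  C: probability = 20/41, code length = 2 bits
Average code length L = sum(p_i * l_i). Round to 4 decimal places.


Weighted contributions p_i * l_i:
  H: (1/41) * 5 = 5/41
  D: (9/41) * 3 = 27/41
  G: (11/41) * 3 = 33/41
  C: (20/41) * 2 = 40/41
Sum = (5 + 27 + 33 + 40)/41 = 105/41

L = 105/41 = 2.5610 bits/symbol


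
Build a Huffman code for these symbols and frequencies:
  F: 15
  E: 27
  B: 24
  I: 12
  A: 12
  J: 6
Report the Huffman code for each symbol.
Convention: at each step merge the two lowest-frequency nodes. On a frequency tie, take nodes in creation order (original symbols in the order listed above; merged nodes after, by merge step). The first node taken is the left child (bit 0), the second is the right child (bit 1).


Huffman tree construction:
Step 1: Merge J(6) + I(12) = 18
Step 2: Merge A(12) + F(15) = 27
Step 3: Merge (J+I)(18) + B(24) = 42
Step 4: Merge E(27) + (A+F)(27) = 54
Step 5: Merge ((J+I)+B)(42) + (E+(A+F))(54) = 96
Read each symbol's code off the tree from the root (left child = 0, right child = 1).

Codes:
  F: 111 (length 3)
  E: 10 (length 2)
  B: 01 (length 2)
  I: 001 (length 3)
  A: 110 (length 3)
  J: 000 (length 3)
Average code length: 237/96 = 2.4688 bits/symbol


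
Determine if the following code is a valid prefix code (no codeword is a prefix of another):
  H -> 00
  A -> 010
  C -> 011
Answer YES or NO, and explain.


Checking each pair (does one codeword prefix another?):
  H='00' vs A='010': no prefix
  H='00' vs C='011': no prefix
  A='010' vs H='00': no prefix
  A='010' vs C='011': no prefix
  C='011' vs H='00': no prefix
  C='011' vs A='010': no prefix
No violation found over all pairs.

YES -- this is a valid prefix code. No codeword is a prefix of any other codeword.


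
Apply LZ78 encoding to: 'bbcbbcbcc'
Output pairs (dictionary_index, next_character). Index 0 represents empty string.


LZ78 encoding steps:
Dictionary: {0: ''}
Step 1: w='' (idx 0), next='b' -> output (0, 'b'), add 'b' as idx 1
Step 2: w='b' (idx 1), next='c' -> output (1, 'c'), add 'bc' as idx 2
Step 3: w='b' (idx 1), next='b' -> output (1, 'b'), add 'bb' as idx 3
Step 4: w='' (idx 0), next='c' -> output (0, 'c'), add 'c' as idx 4
Step 5: w='bc' (idx 2), next='c' -> output (2, 'c'), add 'bcc' as idx 5


Encoded: [(0, 'b'), (1, 'c'), (1, 'b'), (0, 'c'), (2, 'c')]


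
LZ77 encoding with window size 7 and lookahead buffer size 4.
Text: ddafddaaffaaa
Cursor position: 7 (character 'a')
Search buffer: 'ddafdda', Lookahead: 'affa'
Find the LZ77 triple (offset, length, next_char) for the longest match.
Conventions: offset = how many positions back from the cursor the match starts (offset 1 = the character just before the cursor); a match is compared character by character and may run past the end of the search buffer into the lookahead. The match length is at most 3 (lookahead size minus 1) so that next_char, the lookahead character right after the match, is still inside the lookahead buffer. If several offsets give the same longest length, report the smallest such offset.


Try each offset into the search buffer:
  offset=1 (pos 6, char 'a'): match length 1
  offset=2 (pos 5, char 'd'): match length 0
  offset=3 (pos 4, char 'd'): match length 0
  offset=4 (pos 3, char 'f'): match length 0
  offset=5 (pos 2, char 'a'): match length 2
  offset=6 (pos 1, char 'd'): match length 0
  offset=7 (pos 0, char 'd'): match length 0
Longest match has length 2 at offset 5.
next_char = character at position 7 + 2 = 9 -> 'f'

Best match: offset=5, length=2 (matching 'af' starting at position 2)
LZ77 triple: (5, 2, 'f')


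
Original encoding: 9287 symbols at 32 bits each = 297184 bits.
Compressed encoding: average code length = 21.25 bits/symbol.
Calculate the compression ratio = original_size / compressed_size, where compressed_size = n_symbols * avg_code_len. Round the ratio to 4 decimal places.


original_size = n_symbols * orig_bits = 9287 * 32 = 297184 bits
compressed_size = n_symbols * avg_code_len = 9287 * 21.25 = 197348.75 bits
ratio = original_size / compressed_size = 297184 / 197348.75 = 1.5059

Compression ratio = 1.5059


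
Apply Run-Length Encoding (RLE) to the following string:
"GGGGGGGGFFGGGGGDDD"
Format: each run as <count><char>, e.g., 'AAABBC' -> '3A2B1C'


Scanning runs left to right:
  i=0: run of 'G' x 8 -> '8G'
  i=8: run of 'F' x 2 -> '2F'
  i=10: run of 'G' x 5 -> '5G'
  i=15: run of 'D' x 3 -> '3D'

RLE = 8G2F5G3D


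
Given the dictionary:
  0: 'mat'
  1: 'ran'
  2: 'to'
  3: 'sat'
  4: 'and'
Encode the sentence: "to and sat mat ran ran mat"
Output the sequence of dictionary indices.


Look up each word in the dictionary:
  'to' -> 2
  'and' -> 4
  'sat' -> 3
  'mat' -> 0
  'ran' -> 1
  'ran' -> 1
  'mat' -> 0

Encoded: [2, 4, 3, 0, 1, 1, 0]


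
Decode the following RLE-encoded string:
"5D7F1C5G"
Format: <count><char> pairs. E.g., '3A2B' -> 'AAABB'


Expanding each <count><char> pair:
  5D -> 'DDDDD'
  7F -> 'FFFFFFF'
  1C -> 'C'
  5G -> 'GGGGG'

Decoded = DDDDDFFFFFFFCGGGGG


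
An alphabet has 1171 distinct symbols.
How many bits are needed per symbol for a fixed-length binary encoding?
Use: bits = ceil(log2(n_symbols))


log2(1171) = 10.1935
Bracket: 2^10 = 1024 < 1171 <= 2^11 = 2048
So ceil(log2(1171)) = 11

bits = ceil(log2(1171)) = ceil(10.1935) = 11 bits


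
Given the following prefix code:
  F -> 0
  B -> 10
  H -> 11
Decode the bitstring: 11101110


Decoding step by step:
Bits 11 -> H
Bits 10 -> B
Bits 11 -> H
Bits 10 -> B


Decoded message: HBHB


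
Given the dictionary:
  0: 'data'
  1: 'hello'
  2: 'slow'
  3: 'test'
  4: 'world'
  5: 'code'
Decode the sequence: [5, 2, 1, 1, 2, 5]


Look up each index in the dictionary:
  5 -> 'code'
  2 -> 'slow'
  1 -> 'hello'
  1 -> 'hello'
  2 -> 'slow'
  5 -> 'code'

Decoded: "code slow hello hello slow code"


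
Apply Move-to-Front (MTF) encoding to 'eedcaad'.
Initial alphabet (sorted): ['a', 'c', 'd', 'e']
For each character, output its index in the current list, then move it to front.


MTF encoding:
'e': index 3 in ['a', 'c', 'd', 'e'] -> ['e', 'a', 'c', 'd']
'e': index 0 in ['e', 'a', 'c', 'd'] -> ['e', 'a', 'c', 'd']
'd': index 3 in ['e', 'a', 'c', 'd'] -> ['d', 'e', 'a', 'c']
'c': index 3 in ['d', 'e', 'a', 'c'] -> ['c', 'd', 'e', 'a']
'a': index 3 in ['c', 'd', 'e', 'a'] -> ['a', 'c', 'd', 'e']
'a': index 0 in ['a', 'c', 'd', 'e'] -> ['a', 'c', 'd', 'e']
'd': index 2 in ['a', 'c', 'd', 'e'] -> ['d', 'a', 'c', 'e']


Output: [3, 0, 3, 3, 3, 0, 2]


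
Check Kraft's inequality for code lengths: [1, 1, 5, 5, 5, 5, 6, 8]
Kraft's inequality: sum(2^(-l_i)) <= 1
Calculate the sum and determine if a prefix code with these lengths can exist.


Sum = 2^(-1) + 2^(-1) + 2^(-5) + 2^(-5) + 2^(-5) + 2^(-5) + 2^(-6) + 2^(-8)
    = 0.5 + 0.5 + 0.03125 + 0.03125 + 0.03125 + 0.03125 + 0.015625 + 0.00390625
    = 293/256 = 1.14453125
Since 1.14453125 > 1, Kraft's inequality is NOT satisfied.
A prefix code with these lengths CANNOT exist.

Kraft sum = 1.14453125. Not satisfied.


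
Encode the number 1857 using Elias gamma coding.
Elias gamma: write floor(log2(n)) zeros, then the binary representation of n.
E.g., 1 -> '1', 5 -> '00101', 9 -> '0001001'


num_bits = floor(log2(1857)) + 1 = 11
leading_zeros = num_bits - 1 = 10
binary(1857) = 11101000001

Elias gamma(1857) = '0000000000' + '11101000001' = 000000000011101000001 (21 bits)
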